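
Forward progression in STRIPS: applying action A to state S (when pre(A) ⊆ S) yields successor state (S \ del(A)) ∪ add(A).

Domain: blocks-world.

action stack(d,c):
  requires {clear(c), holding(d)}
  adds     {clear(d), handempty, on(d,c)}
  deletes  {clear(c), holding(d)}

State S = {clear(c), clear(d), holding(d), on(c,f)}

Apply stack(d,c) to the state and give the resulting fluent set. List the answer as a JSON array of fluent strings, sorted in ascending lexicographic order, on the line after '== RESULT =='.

Progress:
  pre ⊆ S: {clear(c), holding(d)} ⊆ S  — applicable
  S \ del = {clear(d), on(c,f)}
  ∪ add   = {clear(d), handempty, on(c,f), on(d,c)}

== RESULT ==
["clear(d)", "handempty", "on(c,f)", "on(d,c)"]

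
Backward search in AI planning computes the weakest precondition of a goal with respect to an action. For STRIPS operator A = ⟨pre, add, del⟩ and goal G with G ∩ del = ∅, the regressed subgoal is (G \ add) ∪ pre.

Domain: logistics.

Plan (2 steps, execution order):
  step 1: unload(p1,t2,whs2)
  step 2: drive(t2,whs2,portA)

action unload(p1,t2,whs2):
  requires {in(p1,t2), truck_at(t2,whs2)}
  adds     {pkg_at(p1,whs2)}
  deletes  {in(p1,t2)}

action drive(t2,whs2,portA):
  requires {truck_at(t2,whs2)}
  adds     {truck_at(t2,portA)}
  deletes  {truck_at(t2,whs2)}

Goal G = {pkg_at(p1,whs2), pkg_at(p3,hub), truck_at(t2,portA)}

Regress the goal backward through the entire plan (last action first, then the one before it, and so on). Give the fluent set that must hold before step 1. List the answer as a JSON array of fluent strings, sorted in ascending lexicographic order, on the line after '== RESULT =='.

Work backward from the goal:
  through step 2 (drive(t2,whs2,portA)): drop {truck_at(t2,portA)}, keep {pkg_at(p1,whs2), pkg_at(p3,hub)}, require {truck_at(t2,whs2)}
    → {pkg_at(p1,whs2), pkg_at(p3,hub), truck_at(t2,whs2)}
  through step 1 (unload(p1,t2,whs2)): drop {pkg_at(p1,whs2)}, keep {pkg_at(p3,hub), truck_at(t2,whs2)}, require {in(p1,t2), truck_at(t2,whs2)}
    → {in(p1,t2), pkg_at(p3,hub), truck_at(t2,whs2)}

== RESULT ==
["in(p1,t2)", "pkg_at(p3,hub)", "truck_at(t2,whs2)"]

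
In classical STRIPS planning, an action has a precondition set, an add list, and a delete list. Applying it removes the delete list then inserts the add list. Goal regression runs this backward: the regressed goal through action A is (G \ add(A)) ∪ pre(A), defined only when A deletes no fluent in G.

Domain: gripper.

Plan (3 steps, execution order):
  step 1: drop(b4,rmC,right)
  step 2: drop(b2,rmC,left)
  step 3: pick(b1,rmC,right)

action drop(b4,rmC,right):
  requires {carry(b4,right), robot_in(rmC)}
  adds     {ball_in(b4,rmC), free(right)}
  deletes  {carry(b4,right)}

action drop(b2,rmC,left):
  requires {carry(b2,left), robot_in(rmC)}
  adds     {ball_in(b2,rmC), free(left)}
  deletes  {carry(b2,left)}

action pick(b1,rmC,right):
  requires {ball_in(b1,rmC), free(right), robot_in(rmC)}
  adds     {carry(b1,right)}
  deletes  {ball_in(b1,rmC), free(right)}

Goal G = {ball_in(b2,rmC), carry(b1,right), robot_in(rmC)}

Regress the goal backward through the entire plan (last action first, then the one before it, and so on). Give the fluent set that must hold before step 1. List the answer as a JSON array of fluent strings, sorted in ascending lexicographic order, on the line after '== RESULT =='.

Work backward from the goal:
  through step 3 (pick(b1,rmC,right)): drop {carry(b1,right)}, keep {ball_in(b2,rmC), robot_in(rmC)}, require {ball_in(b1,rmC), free(right), robot_in(rmC)}
    → {ball_in(b1,rmC), ball_in(b2,rmC), free(right), robot_in(rmC)}
  through step 2 (drop(b2,rmC,left)): drop {ball_in(b2,rmC)}, keep {ball_in(b1,rmC), free(right), robot_in(rmC)}, require {carry(b2,left), robot_in(rmC)}
    → {ball_in(b1,rmC), carry(b2,left), free(right), robot_in(rmC)}
  through step 1 (drop(b4,rmC,right)): drop {free(right)}, keep {ball_in(b1,rmC), carry(b2,left), robot_in(rmC)}, require {carry(b4,right), robot_in(rmC)}
    → {ball_in(b1,rmC), carry(b2,left), carry(b4,right), robot_in(rmC)}

== RESULT ==
["ball_in(b1,rmC)", "carry(b2,left)", "carry(b4,right)", "robot_in(rmC)"]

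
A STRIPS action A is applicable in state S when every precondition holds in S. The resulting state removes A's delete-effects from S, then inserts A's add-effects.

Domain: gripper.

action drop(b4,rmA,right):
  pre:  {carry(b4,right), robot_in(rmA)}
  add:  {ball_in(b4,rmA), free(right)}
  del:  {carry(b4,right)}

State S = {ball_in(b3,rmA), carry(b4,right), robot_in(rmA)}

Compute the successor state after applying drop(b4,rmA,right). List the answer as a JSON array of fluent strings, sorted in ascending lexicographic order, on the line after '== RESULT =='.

Compute (S \ del) ∪ add:
  pre ⊆ S: {carry(b4,right), robot_in(rmA)} ⊆ S  — applicable
  S \ del = {ball_in(b3,rmA), robot_in(rmA)}
  ∪ add   = {ball_in(b3,rmA), ball_in(b4,rmA), free(right), robot_in(rmA)}

== RESULT ==
["ball_in(b3,rmA)", "ball_in(b4,rmA)", "free(right)", "robot_in(rmA)"]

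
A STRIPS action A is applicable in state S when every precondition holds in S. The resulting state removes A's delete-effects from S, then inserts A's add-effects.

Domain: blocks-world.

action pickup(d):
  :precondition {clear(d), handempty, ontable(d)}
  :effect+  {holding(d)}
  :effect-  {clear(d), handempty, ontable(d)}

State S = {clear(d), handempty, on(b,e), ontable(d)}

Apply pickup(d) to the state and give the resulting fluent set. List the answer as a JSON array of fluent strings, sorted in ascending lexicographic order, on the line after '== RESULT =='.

Progress:
  pre ⊆ S: {clear(d), handempty, ontable(d)} ⊆ S  — applicable
  S \ del = {on(b,e)}
  ∪ add   = {holding(d), on(b,e)}

== RESULT ==
["holding(d)", "on(b,e)"]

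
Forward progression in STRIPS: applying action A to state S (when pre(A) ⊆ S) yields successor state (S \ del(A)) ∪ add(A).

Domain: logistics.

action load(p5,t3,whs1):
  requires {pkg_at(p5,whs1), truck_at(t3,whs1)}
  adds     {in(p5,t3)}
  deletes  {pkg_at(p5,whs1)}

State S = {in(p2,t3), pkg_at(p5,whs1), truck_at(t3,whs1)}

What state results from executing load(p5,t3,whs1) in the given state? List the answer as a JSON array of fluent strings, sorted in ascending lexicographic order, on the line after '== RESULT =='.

Compute (S \ del) ∪ add:
  pre ⊆ S: {pkg_at(p5,whs1), truck_at(t3,whs1)} ⊆ S  — applicable
  S \ del = {in(p2,t3), truck_at(t3,whs1)}
  ∪ add   = {in(p2,t3), in(p5,t3), truck_at(t3,whs1)}

== RESULT ==
["in(p2,t3)", "in(p5,t3)", "truck_at(t3,whs1)"]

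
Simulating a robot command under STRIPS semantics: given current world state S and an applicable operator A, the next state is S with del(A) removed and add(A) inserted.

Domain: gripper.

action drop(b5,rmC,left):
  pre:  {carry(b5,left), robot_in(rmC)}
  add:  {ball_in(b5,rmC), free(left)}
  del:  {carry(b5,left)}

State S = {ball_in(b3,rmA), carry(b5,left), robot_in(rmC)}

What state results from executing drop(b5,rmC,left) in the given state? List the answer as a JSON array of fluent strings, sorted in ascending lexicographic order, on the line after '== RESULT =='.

Compute (S \ del) ∪ add:
  pre ⊆ S: {carry(b5,left), robot_in(rmC)} ⊆ S  — applicable
  S \ del = {ball_in(b3,rmA), robot_in(rmC)}
  ∪ add   = {ball_in(b3,rmA), ball_in(b5,rmC), free(left), robot_in(rmC)}

== RESULT ==
["ball_in(b3,rmA)", "ball_in(b5,rmC)", "free(left)", "robot_in(rmC)"]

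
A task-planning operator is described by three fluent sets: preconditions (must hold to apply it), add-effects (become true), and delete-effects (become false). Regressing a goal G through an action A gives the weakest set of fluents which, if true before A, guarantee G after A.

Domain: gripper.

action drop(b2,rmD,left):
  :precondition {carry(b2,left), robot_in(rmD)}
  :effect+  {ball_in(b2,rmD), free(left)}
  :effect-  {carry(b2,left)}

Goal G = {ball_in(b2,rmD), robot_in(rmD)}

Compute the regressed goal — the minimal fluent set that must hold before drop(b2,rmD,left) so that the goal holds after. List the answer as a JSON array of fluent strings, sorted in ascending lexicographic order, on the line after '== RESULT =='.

Compute (G \ add) ∪ pre:
  G ∩ del = {}  (empty — regression defined)
  G \ add = {ball_in(b2,rmD), robot_in(rmD)} \ {ball_in(b2,rmD), free(left)} = {robot_in(rmD)}
  ∪ pre   = {robot_in(rmD)} ∪ {carry(b2,left), robot_in(rmD)}
          = {carry(b2,left), robot_in(rmD)}

== RESULT ==
["carry(b2,left)", "robot_in(rmD)"]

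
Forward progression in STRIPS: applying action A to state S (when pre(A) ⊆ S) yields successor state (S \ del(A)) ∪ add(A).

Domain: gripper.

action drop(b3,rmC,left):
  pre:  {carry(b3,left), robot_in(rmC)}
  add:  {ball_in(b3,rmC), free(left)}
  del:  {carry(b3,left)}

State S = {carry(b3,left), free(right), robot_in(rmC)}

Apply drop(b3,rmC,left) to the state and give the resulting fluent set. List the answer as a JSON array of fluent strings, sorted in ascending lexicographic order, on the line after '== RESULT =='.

Compute (S \ del) ∪ add:
  pre ⊆ S: {carry(b3,left), robot_in(rmC)} ⊆ S  — applicable
  S \ del = {free(right), robot_in(rmC)}
  ∪ add   = {ball_in(b3,rmC), free(left), free(right), robot_in(rmC)}

== RESULT ==
["ball_in(b3,rmC)", "free(left)", "free(right)", "robot_in(rmC)"]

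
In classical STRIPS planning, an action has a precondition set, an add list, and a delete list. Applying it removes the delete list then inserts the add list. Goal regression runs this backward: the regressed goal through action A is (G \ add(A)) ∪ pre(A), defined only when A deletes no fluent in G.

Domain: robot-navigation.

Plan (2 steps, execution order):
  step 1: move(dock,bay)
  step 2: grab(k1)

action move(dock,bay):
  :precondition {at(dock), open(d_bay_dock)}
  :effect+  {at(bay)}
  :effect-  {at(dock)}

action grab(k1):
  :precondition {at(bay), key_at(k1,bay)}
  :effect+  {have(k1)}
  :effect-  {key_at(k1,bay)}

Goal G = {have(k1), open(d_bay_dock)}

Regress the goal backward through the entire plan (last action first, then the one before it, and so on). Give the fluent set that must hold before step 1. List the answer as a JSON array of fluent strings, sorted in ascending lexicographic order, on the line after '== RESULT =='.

Regress step by step:
  through step 2 (grab(k1)): drop {have(k1)}, keep {open(d_bay_dock)}, require {at(bay), key_at(k1,bay)}
    → {at(bay), key_at(k1,bay), open(d_bay_dock)}
  through step 1 (move(dock,bay)): drop {at(bay)}, keep {key_at(k1,bay), open(d_bay_dock)}, require {at(dock), open(d_bay_dock)}
    → {at(dock), key_at(k1,bay), open(d_bay_dock)}

== RESULT ==
["at(dock)", "key_at(k1,bay)", "open(d_bay_dock)"]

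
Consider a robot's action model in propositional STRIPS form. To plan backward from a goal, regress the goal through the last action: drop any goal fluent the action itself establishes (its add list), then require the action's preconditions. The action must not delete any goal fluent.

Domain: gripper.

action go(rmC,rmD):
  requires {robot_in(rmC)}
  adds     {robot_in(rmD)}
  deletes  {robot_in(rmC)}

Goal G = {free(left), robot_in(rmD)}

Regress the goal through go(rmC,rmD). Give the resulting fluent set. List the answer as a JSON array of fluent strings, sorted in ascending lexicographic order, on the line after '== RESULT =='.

Regress:
  G ∩ del = {}  (empty — regression defined)
  G \ add = {free(left), robot_in(rmD)} \ {robot_in(rmD)} = {free(left)}
  ∪ pre   = {free(left)} ∪ {robot_in(rmC)}
          = {free(left), robot_in(rmC)}

== RESULT ==
["free(left)", "robot_in(rmC)"]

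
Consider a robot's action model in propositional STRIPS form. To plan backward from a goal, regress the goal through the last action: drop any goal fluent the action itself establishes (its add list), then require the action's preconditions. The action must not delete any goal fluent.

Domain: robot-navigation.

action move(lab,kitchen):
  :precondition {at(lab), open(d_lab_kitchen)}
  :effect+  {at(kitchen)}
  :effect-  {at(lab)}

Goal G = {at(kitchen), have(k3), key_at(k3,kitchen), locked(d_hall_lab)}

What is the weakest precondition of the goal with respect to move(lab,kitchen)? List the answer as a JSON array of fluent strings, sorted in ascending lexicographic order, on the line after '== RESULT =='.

Compute (G \ add) ∪ pre:
  G ∩ del = {}  (empty — regression defined)
  G \ add = {at(kitchen), have(k3), key_at(k3,kitchen), locked(d_hall_lab)} \ {at(kitchen)} = {have(k3), key_at(k3,kitchen), locked(d_hall_lab)}
  ∪ pre   = {have(k3), key_at(k3,kitchen), locked(d_hall_lab)} ∪ {at(lab), open(d_lab_kitchen)}
          = {at(lab), have(k3), key_at(k3,kitchen), locked(d_hall_lab), open(d_lab_kitchen)}

== RESULT ==
["at(lab)", "have(k3)", "key_at(k3,kitchen)", "locked(d_hall_lab)", "open(d_lab_kitchen)"]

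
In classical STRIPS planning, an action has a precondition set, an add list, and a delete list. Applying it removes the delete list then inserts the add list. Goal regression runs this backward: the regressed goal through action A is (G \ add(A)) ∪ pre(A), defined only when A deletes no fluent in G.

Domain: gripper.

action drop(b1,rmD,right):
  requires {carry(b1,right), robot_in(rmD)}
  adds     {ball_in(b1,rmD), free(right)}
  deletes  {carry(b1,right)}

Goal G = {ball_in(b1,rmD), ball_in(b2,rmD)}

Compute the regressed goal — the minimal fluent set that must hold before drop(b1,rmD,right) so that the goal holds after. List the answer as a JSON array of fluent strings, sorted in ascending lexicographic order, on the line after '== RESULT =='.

Compute (G \ add) ∪ pre:
  G ∩ del = {}  (empty — regression defined)
  G \ add = {ball_in(b1,rmD), ball_in(b2,rmD)} \ {ball_in(b1,rmD), free(right)} = {ball_in(b2,rmD)}
  ∪ pre   = {ball_in(b2,rmD)} ∪ {carry(b1,right), robot_in(rmD)}
          = {ball_in(b2,rmD), carry(b1,right), robot_in(rmD)}

== RESULT ==
["ball_in(b2,rmD)", "carry(b1,right)", "robot_in(rmD)"]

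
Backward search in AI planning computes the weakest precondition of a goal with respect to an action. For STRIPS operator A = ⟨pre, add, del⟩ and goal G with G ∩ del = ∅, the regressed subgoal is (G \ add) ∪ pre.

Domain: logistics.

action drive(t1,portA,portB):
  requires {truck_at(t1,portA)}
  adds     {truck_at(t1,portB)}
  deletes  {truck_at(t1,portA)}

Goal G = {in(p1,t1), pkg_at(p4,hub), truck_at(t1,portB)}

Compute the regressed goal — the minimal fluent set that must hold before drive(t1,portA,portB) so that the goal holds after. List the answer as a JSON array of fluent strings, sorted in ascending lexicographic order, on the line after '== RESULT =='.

Compute (G \ add) ∪ pre:
  G ∩ del = {}  (empty — regression defined)
  G \ add = {in(p1,t1), pkg_at(p4,hub), truck_at(t1,portB)} \ {truck_at(t1,portB)} = {in(p1,t1), pkg_at(p4,hub)}
  ∪ pre   = {in(p1,t1), pkg_at(p4,hub)} ∪ {truck_at(t1,portA)}
          = {in(p1,t1), pkg_at(p4,hub), truck_at(t1,portA)}

== RESULT ==
["in(p1,t1)", "pkg_at(p4,hub)", "truck_at(t1,portA)"]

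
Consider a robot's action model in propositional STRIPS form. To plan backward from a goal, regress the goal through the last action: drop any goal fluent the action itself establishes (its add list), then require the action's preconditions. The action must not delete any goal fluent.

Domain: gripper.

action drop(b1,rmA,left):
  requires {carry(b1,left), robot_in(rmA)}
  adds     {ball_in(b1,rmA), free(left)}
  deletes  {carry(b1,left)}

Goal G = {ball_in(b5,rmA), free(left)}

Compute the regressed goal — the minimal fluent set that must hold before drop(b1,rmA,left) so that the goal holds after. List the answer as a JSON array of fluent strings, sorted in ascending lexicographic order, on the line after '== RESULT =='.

Regress:
  G ∩ del = {}  (empty — regression defined)
  G \ add = {ball_in(b5,rmA), free(left)} \ {ball_in(b1,rmA), free(left)} = {ball_in(b5,rmA)}
  ∪ pre   = {ball_in(b5,rmA)} ∪ {carry(b1,left), robot_in(rmA)}
          = {ball_in(b5,rmA), carry(b1,left), robot_in(rmA)}

== RESULT ==
["ball_in(b5,rmA)", "carry(b1,left)", "robot_in(rmA)"]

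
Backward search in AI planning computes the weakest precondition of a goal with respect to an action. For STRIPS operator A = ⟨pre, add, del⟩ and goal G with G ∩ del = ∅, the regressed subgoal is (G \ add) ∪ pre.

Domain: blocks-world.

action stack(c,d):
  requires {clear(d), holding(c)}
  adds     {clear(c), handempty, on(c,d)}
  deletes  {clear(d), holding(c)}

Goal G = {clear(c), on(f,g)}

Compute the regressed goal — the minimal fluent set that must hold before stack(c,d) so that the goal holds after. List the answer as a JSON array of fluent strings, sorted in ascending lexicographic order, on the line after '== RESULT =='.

Regress:
  G ∩ del = {}  (empty — regression defined)
  G \ add = {clear(c), on(f,g)} \ {clear(c), handempty, on(c,d)} = {on(f,g)}
  ∪ pre   = {on(f,g)} ∪ {clear(d), holding(c)}
          = {clear(d), holding(c), on(f,g)}

== RESULT ==
["clear(d)", "holding(c)", "on(f,g)"]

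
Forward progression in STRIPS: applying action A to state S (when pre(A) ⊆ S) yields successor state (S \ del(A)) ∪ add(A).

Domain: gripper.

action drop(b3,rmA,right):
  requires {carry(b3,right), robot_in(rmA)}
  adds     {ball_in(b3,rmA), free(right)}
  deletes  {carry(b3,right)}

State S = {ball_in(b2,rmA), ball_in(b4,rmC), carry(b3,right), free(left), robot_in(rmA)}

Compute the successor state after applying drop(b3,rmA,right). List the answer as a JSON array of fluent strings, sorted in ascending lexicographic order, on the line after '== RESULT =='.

Progress:
  pre ⊆ S: {carry(b3,right), robot_in(rmA)} ⊆ S  — applicable
  S \ del = {ball_in(b2,rmA), ball_in(b4,rmC), free(left), robot_in(rmA)}
  ∪ add   = {ball_in(b2,rmA), ball_in(b3,rmA), ball_in(b4,rmC), free(left), free(right), robot_in(rmA)}

== RESULT ==
["ball_in(b2,rmA)", "ball_in(b3,rmA)", "ball_in(b4,rmC)", "free(left)", "free(right)", "robot_in(rmA)"]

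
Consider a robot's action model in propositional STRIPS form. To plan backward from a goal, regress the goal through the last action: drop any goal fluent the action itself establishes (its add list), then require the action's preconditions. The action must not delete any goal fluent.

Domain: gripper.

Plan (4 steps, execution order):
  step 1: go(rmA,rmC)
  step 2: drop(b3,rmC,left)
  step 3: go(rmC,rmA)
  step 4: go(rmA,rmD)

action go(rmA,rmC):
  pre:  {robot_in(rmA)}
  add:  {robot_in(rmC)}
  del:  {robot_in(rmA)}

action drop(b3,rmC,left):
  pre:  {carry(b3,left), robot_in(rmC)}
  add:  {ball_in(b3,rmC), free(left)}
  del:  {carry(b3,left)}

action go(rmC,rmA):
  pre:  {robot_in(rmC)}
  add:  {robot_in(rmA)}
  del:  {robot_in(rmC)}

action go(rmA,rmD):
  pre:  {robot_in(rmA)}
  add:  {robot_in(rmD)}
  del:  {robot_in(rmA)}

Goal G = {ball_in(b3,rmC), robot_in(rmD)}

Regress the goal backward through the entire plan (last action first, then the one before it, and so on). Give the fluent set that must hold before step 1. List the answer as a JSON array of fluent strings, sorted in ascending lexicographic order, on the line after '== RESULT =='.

Regress step by step:
  through step 4 (go(rmA,rmD)): drop {robot_in(rmD)}, keep {ball_in(b3,rmC)}, require {robot_in(rmA)}
    → {ball_in(b3,rmC), robot_in(rmA)}
  through step 3 (go(rmC,rmA)): drop {robot_in(rmA)}, keep {ball_in(b3,rmC)}, require {robot_in(rmC)}
    → {ball_in(b3,rmC), robot_in(rmC)}
  through step 2 (drop(b3,rmC,left)): drop {ball_in(b3,rmC)}, keep {robot_in(rmC)}, require {carry(b3,left), robot_in(rmC)}
    → {carry(b3,left), robot_in(rmC)}
  through step 1 (go(rmA,rmC)): drop {robot_in(rmC)}, keep {carry(b3,left)}, require {robot_in(rmA)}
    → {carry(b3,left), robot_in(rmA)}

== RESULT ==
["carry(b3,left)", "robot_in(rmA)"]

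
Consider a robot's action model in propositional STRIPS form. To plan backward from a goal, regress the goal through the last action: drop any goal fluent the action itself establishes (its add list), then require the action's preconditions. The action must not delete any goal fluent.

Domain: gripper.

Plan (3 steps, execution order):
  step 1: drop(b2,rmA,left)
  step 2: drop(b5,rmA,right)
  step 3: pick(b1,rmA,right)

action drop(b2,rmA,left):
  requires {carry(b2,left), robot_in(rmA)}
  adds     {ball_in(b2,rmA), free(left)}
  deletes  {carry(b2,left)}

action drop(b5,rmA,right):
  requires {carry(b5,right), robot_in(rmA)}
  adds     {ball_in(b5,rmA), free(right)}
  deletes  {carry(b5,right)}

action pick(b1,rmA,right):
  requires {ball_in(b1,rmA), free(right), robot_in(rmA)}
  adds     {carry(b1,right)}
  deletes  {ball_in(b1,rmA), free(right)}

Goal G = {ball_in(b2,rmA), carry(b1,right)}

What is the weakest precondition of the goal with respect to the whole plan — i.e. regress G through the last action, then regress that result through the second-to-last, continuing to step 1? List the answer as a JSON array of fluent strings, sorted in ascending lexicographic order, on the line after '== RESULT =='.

Regress step by step:
  through step 3 (pick(b1,rmA,right)): drop {carry(b1,right)}, keep {ball_in(b2,rmA)}, require {ball_in(b1,rmA), free(right), robot_in(rmA)}
    → {ball_in(b1,rmA), ball_in(b2,rmA), free(right), robot_in(rmA)}
  through step 2 (drop(b5,rmA,right)): drop {free(right)}, keep {ball_in(b1,rmA), ball_in(b2,rmA), robot_in(rmA)}, require {carry(b5,right), robot_in(rmA)}
    → {ball_in(b1,rmA), ball_in(b2,rmA), carry(b5,right), robot_in(rmA)}
  through step 1 (drop(b2,rmA,left)): drop {ball_in(b2,rmA)}, keep {ball_in(b1,rmA), carry(b5,right), robot_in(rmA)}, require {carry(b2,left), robot_in(rmA)}
    → {ball_in(b1,rmA), carry(b2,left), carry(b5,right), robot_in(rmA)}

== RESULT ==
["ball_in(b1,rmA)", "carry(b2,left)", "carry(b5,right)", "robot_in(rmA)"]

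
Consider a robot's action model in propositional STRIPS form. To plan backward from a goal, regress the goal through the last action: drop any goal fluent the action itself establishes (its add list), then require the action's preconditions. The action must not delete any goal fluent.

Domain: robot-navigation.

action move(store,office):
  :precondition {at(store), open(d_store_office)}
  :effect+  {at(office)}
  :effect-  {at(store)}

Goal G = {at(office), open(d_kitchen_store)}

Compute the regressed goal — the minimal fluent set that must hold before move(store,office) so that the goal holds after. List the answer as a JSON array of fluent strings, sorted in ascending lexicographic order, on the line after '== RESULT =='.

Compute (G \ add) ∪ pre:
  G ∩ del = {}  (empty — regression defined)
  G \ add = {at(office), open(d_kitchen_store)} \ {at(office)} = {open(d_kitchen_store)}
  ∪ pre   = {open(d_kitchen_store)} ∪ {at(store), open(d_store_office)}
          = {at(store), open(d_kitchen_store), open(d_store_office)}

== RESULT ==
["at(store)", "open(d_kitchen_store)", "open(d_store_office)"]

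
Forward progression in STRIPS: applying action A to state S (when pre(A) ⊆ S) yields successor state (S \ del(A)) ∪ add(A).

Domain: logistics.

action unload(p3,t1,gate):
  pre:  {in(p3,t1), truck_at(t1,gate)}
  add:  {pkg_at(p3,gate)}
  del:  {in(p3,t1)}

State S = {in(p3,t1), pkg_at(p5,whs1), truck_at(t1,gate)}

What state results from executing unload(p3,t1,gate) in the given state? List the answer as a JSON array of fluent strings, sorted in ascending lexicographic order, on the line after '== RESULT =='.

Progress:
  pre ⊆ S: {in(p3,t1), truck_at(t1,gate)} ⊆ S  — applicable
  S \ del = {pkg_at(p5,whs1), truck_at(t1,gate)}
  ∪ add   = {pkg_at(p3,gate), pkg_at(p5,whs1), truck_at(t1,gate)}

== RESULT ==
["pkg_at(p3,gate)", "pkg_at(p5,whs1)", "truck_at(t1,gate)"]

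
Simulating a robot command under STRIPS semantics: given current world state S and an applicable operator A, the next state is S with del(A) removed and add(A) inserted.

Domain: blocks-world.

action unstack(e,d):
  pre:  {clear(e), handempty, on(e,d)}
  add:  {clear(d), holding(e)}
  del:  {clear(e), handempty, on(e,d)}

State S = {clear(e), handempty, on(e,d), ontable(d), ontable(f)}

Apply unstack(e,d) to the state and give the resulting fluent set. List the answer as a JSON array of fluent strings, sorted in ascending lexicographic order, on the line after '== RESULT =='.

Compute (S \ del) ∪ add:
  pre ⊆ S: {clear(e), handempty, on(e,d)} ⊆ S  — applicable
  S \ del = {ontable(d), ontable(f)}
  ∪ add   = {clear(d), holding(e), ontable(d), ontable(f)}

== RESULT ==
["clear(d)", "holding(e)", "ontable(d)", "ontable(f)"]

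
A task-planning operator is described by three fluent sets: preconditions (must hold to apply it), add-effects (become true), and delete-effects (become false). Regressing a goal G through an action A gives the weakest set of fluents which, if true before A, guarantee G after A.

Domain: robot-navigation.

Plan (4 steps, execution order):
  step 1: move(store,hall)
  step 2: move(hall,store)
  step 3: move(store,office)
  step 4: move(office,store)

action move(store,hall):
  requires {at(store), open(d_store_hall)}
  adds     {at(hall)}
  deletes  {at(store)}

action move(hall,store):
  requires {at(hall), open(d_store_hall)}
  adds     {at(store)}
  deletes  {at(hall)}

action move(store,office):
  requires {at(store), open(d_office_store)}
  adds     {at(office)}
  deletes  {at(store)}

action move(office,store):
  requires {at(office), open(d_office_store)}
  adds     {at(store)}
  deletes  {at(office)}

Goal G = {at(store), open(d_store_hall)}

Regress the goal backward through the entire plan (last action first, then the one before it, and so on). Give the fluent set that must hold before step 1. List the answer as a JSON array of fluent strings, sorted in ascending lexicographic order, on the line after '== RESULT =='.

Regress step by step:
  through step 4 (move(office,store)): drop {at(store)}, keep {open(d_store_hall)}, require {at(office), open(d_office_store)}
    → {at(office), open(d_office_store), open(d_store_hall)}
  through step 3 (move(store,office)): drop {at(office)}, keep {open(d_office_store), open(d_store_hall)}, require {at(store), open(d_office_store)}
    → {at(store), open(d_office_store), open(d_store_hall)}
  through step 2 (move(hall,store)): drop {at(store)}, keep {open(d_office_store), open(d_store_hall)}, require {at(hall), open(d_store_hall)}
    → {at(hall), open(d_office_store), open(d_store_hall)}
  through step 1 (move(store,hall)): drop {at(hall)}, keep {open(d_office_store), open(d_store_hall)}, require {at(store), open(d_store_hall)}
    → {at(store), open(d_office_store), open(d_store_hall)}

== RESULT ==
["at(store)", "open(d_office_store)", "open(d_store_hall)"]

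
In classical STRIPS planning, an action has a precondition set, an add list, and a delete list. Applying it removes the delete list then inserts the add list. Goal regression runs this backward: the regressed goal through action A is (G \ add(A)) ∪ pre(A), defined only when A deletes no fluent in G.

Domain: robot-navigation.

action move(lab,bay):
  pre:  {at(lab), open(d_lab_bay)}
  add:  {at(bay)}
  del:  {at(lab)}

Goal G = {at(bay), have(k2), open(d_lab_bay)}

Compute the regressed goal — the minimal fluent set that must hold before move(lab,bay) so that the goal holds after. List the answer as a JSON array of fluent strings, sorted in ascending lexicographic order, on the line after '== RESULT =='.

Compute (G \ add) ∪ pre:
  G ∩ del = {}  (empty — regression defined)
  G \ add = {at(bay), have(k2), open(d_lab_bay)} \ {at(bay)} = {have(k2), open(d_lab_bay)}
  ∪ pre   = {have(k2), open(d_lab_bay)} ∪ {at(lab), open(d_lab_bay)}
          = {at(lab), have(k2), open(d_lab_bay)}

== RESULT ==
["at(lab)", "have(k2)", "open(d_lab_bay)"]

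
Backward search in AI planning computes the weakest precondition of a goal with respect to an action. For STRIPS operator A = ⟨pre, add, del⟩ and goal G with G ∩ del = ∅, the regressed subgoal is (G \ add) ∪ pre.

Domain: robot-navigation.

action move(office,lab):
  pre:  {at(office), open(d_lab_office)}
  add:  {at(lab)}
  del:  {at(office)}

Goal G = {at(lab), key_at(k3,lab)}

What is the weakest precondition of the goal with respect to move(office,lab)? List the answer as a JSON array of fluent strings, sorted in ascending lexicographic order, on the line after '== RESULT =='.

Regress:
  G ∩ del = {}  (empty — regression defined)
  G \ add = {at(lab), key_at(k3,lab)} \ {at(lab)} = {key_at(k3,lab)}
  ∪ pre   = {key_at(k3,lab)} ∪ {at(office), open(d_lab_office)}
          = {at(office), key_at(k3,lab), open(d_lab_office)}

== RESULT ==
["at(office)", "key_at(k3,lab)", "open(d_lab_office)"]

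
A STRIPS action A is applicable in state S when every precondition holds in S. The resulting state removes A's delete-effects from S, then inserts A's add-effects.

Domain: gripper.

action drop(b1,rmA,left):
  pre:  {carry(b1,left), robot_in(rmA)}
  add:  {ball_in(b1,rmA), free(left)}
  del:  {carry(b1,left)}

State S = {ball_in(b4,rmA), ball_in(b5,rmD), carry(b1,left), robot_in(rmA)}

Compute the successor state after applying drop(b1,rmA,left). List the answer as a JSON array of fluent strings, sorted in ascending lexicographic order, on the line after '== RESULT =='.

Progress:
  pre ⊆ S: {carry(b1,left), robot_in(rmA)} ⊆ S  — applicable
  S \ del = {ball_in(b4,rmA), ball_in(b5,rmD), robot_in(rmA)}
  ∪ add   = {ball_in(b1,rmA), ball_in(b4,rmA), ball_in(b5,rmD), free(left), robot_in(rmA)}

== RESULT ==
["ball_in(b1,rmA)", "ball_in(b4,rmA)", "ball_in(b5,rmD)", "free(left)", "robot_in(rmA)"]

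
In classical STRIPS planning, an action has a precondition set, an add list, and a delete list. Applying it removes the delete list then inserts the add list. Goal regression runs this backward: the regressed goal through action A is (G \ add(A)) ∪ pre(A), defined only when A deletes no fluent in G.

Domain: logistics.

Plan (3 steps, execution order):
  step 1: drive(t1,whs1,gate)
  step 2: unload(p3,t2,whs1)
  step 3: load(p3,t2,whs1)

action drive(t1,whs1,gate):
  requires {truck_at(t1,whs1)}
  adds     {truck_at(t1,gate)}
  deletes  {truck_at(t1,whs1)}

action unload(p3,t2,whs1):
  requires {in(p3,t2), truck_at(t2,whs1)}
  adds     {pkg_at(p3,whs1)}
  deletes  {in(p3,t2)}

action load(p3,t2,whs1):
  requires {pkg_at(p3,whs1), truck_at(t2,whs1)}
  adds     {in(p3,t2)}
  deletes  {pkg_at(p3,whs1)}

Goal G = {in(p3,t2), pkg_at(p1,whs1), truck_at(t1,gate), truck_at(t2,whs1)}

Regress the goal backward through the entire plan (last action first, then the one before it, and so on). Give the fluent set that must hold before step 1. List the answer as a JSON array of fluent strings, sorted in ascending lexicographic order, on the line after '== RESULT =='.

Work backward from the goal:
  through step 3 (load(p3,t2,whs1)): drop {in(p3,t2)}, keep {pkg_at(p1,whs1), truck_at(t1,gate), truck_at(t2,whs1)}, require {pkg_at(p3,whs1), truck_at(t2,whs1)}
    → {pkg_at(p1,whs1), pkg_at(p3,whs1), truck_at(t1,gate), truck_at(t2,whs1)}
  through step 2 (unload(p3,t2,whs1)): drop {pkg_at(p3,whs1)}, keep {pkg_at(p1,whs1), truck_at(t1,gate), truck_at(t2,whs1)}, require {in(p3,t2), truck_at(t2,whs1)}
    → {in(p3,t2), pkg_at(p1,whs1), truck_at(t1,gate), truck_at(t2,whs1)}
  through step 1 (drive(t1,whs1,gate)): drop {truck_at(t1,gate)}, keep {in(p3,t2), pkg_at(p1,whs1), truck_at(t2,whs1)}, require {truck_at(t1,whs1)}
    → {in(p3,t2), pkg_at(p1,whs1), truck_at(t1,whs1), truck_at(t2,whs1)}

== RESULT ==
["in(p3,t2)", "pkg_at(p1,whs1)", "truck_at(t1,whs1)", "truck_at(t2,whs1)"]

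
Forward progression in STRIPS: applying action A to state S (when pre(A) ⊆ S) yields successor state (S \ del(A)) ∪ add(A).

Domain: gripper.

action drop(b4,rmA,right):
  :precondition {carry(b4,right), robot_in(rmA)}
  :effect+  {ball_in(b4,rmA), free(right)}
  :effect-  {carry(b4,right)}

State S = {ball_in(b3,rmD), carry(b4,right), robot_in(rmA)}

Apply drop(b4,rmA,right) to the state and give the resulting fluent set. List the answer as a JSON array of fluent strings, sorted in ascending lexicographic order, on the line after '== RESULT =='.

Progress:
  pre ⊆ S: {carry(b4,right), robot_in(rmA)} ⊆ S  — applicable
  S \ del = {ball_in(b3,rmD), robot_in(rmA)}
  ∪ add   = {ball_in(b3,rmD), ball_in(b4,rmA), free(right), robot_in(rmA)}

== RESULT ==
["ball_in(b3,rmD)", "ball_in(b4,rmA)", "free(right)", "robot_in(rmA)"]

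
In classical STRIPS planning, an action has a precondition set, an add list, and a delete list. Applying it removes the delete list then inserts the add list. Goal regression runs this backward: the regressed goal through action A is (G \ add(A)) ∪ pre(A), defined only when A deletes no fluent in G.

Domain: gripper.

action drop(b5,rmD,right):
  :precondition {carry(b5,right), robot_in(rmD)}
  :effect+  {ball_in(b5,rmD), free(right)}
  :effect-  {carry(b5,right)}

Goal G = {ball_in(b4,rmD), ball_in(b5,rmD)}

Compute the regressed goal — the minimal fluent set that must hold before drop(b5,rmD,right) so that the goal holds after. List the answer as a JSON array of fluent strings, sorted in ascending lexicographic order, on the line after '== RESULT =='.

Compute (G \ add) ∪ pre:
  G ∩ del = {}  (empty — regression defined)
  G \ add = {ball_in(b4,rmD), ball_in(b5,rmD)} \ {ball_in(b5,rmD), free(right)} = {ball_in(b4,rmD)}
  ∪ pre   = {ball_in(b4,rmD)} ∪ {carry(b5,right), robot_in(rmD)}
          = {ball_in(b4,rmD), carry(b5,right), robot_in(rmD)}

== RESULT ==
["ball_in(b4,rmD)", "carry(b5,right)", "robot_in(rmD)"]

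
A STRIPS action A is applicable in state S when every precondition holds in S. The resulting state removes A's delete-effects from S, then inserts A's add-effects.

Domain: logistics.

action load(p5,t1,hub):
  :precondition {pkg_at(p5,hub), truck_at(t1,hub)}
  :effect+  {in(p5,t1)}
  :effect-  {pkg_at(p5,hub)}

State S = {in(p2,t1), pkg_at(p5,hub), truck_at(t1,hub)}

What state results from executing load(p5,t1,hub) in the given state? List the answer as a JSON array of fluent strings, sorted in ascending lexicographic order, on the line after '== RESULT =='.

Compute (S \ del) ∪ add:
  pre ⊆ S: {pkg_at(p5,hub), truck_at(t1,hub)} ⊆ S  — applicable
  S \ del = {in(p2,t1), truck_at(t1,hub)}
  ∪ add   = {in(p2,t1), in(p5,t1), truck_at(t1,hub)}

== RESULT ==
["in(p2,t1)", "in(p5,t1)", "truck_at(t1,hub)"]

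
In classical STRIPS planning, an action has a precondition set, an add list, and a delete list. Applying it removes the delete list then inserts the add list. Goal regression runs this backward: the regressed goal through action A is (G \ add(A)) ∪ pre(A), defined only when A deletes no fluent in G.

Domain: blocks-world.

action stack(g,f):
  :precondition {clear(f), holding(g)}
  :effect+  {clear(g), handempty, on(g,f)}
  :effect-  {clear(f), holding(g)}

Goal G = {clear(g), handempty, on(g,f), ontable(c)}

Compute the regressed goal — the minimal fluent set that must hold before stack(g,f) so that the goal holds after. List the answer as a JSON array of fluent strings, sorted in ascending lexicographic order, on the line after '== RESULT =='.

Regress:
  G ∩ del = {}  (empty — regression defined)
  G \ add = {clear(g), handempty, on(g,f), ontable(c)} \ {clear(g), handempty, on(g,f)} = {ontable(c)}
  ∪ pre   = {ontable(c)} ∪ {clear(f), holding(g)}
          = {clear(f), holding(g), ontable(c)}

== RESULT ==
["clear(f)", "holding(g)", "ontable(c)"]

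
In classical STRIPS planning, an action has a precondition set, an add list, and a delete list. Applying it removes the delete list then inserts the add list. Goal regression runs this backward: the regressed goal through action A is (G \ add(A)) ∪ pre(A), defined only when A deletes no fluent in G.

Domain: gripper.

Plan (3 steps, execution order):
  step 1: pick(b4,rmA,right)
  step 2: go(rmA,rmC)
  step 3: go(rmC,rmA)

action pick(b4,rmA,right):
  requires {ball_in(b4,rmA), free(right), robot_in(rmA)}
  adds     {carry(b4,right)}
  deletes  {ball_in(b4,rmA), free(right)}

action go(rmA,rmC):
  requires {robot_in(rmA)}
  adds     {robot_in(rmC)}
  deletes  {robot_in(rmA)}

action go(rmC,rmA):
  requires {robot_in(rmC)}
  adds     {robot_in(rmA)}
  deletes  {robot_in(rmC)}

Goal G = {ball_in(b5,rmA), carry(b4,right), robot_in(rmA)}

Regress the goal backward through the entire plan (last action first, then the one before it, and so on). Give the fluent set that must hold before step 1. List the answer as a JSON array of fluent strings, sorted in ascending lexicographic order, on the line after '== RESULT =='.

Work backward from the goal:
  through step 3 (go(rmC,rmA)): drop {robot_in(rmA)}, keep {ball_in(b5,rmA), carry(b4,right)}, require {robot_in(rmC)}
    → {ball_in(b5,rmA), carry(b4,right), robot_in(rmC)}
  through step 2 (go(rmA,rmC)): drop {robot_in(rmC)}, keep {ball_in(b5,rmA), carry(b4,right)}, require {robot_in(rmA)}
    → {ball_in(b5,rmA), carry(b4,right), robot_in(rmA)}
  through step 1 (pick(b4,rmA,right)): drop {carry(b4,right)}, keep {ball_in(b5,rmA), robot_in(rmA)}, require {ball_in(b4,rmA), free(right), robot_in(rmA)}
    → {ball_in(b4,rmA), ball_in(b5,rmA), free(right), robot_in(rmA)}

== RESULT ==
["ball_in(b4,rmA)", "ball_in(b5,rmA)", "free(right)", "robot_in(rmA)"]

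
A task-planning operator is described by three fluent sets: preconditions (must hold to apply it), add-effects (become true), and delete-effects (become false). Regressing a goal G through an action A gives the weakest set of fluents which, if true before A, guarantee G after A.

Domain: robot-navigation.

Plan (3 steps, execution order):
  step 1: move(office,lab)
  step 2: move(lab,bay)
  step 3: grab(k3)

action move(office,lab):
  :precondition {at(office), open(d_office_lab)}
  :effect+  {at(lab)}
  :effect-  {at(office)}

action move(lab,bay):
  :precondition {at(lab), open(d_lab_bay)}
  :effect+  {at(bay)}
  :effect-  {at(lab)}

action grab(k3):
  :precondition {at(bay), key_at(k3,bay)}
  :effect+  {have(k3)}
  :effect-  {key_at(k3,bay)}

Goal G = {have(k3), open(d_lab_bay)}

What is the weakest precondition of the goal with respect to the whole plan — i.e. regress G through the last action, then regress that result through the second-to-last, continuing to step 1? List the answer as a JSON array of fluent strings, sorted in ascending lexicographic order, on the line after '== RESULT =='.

Regress step by step:
  through step 3 (grab(k3)): drop {have(k3)}, keep {open(d_lab_bay)}, require {at(bay), key_at(k3,bay)}
    → {at(bay), key_at(k3,bay), open(d_lab_bay)}
  through step 2 (move(lab,bay)): drop {at(bay)}, keep {key_at(k3,bay), open(d_lab_bay)}, require {at(lab), open(d_lab_bay)}
    → {at(lab), key_at(k3,bay), open(d_lab_bay)}
  through step 1 (move(office,lab)): drop {at(lab)}, keep {key_at(k3,bay), open(d_lab_bay)}, require {at(office), open(d_office_lab)}
    → {at(office), key_at(k3,bay), open(d_lab_bay), open(d_office_lab)}

== RESULT ==
["at(office)", "key_at(k3,bay)", "open(d_lab_bay)", "open(d_office_lab)"]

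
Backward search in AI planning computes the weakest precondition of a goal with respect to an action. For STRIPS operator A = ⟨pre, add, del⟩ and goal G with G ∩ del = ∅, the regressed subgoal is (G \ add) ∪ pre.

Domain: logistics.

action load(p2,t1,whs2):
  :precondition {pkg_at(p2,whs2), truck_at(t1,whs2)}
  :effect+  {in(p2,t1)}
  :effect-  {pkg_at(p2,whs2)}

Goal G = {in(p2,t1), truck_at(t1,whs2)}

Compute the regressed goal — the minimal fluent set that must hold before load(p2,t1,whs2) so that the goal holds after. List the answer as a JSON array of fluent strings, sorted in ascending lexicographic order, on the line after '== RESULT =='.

Compute (G \ add) ∪ pre:
  G ∩ del = {}  (empty — regression defined)
  G \ add = {in(p2,t1), truck_at(t1,whs2)} \ {in(p2,t1)} = {truck_at(t1,whs2)}
  ∪ pre   = {truck_at(t1,whs2)} ∪ {pkg_at(p2,whs2), truck_at(t1,whs2)}
          = {pkg_at(p2,whs2), truck_at(t1,whs2)}

== RESULT ==
["pkg_at(p2,whs2)", "truck_at(t1,whs2)"]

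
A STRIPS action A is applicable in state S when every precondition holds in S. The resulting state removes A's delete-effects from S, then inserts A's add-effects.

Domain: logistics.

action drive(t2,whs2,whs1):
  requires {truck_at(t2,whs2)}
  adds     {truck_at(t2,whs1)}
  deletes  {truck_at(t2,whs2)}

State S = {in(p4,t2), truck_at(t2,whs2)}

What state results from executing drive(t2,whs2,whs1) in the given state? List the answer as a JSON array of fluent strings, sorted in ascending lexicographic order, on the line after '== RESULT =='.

Progress:
  pre ⊆ S: {truck_at(t2,whs2)} ⊆ S  — applicable
  S \ del = {in(p4,t2)}
  ∪ add   = {in(p4,t2), truck_at(t2,whs1)}

== RESULT ==
["in(p4,t2)", "truck_at(t2,whs1)"]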